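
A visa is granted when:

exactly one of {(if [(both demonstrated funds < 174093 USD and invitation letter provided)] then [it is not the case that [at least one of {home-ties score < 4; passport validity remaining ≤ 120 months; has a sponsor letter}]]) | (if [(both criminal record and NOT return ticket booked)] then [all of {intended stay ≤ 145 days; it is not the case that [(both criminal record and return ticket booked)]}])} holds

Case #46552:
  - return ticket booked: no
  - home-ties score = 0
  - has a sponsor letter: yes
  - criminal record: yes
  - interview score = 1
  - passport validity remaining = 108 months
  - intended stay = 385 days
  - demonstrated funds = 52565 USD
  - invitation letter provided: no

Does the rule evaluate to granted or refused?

Granted

Atomic conditions:
  demonstrated funds < 174093 USD: 52565 < 174093 is true
  invitation letter provided: no → false
  home-ties score < 4: 0 < 4 is true
  passport validity remaining ≤ 120 months: 108 ≤ 120 is true
  has a sponsor letter: yes → true
  criminal record: yes → true
  NOT return ticket booked: no → true
  intended stay ≤ 145 days: 385 ≤ 145 is false
  return ticket booked: no → false
Combine:
[1.1] true AND false = false
[1.2.1] true OR true OR true = true
[1.2] NOT true = false
[1] false → false (antecedent false ⇒ implication holds) = true
[2.1] true AND true = true
[2.2.2.1] true AND false = false
[2.2.2] NOT false = true
[2.2] false AND true = false
[2] true → false = false
[root] exactly-one(true, false) = true
Overall: true → granted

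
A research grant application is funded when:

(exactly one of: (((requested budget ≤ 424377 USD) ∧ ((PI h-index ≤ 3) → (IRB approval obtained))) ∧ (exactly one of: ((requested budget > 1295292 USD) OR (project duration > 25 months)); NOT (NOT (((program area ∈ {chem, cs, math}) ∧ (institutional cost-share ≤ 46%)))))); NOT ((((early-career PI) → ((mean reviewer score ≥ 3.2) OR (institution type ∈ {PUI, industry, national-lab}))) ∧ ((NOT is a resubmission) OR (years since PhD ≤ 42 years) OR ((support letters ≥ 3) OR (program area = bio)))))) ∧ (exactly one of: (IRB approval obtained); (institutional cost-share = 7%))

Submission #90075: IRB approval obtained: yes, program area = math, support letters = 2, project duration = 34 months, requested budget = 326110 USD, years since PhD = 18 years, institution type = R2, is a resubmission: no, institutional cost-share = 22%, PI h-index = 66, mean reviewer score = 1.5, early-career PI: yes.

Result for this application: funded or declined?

Atomic conditions:
  requested budget ≤ 424377 USD: 326110 ≤ 424377 is true
  PI h-index ≤ 3: 66 ≤ 3 is false
  IRB approval obtained: yes → true
  requested budget > 1295292 USD: 326110 > 1295292 is false
  project duration > 25 months: 34 > 25 is true
  program area ∈ {chem, cs, math}: math is in the set → true
  institutional cost-share ≤ 46%: 22 ≤ 46 is true
  early-career PI: yes → true
  mean reviewer score ≥ 3.2: 1.5 ≥ 3.2 is false
  institution type ∈ {PUI, industry, national-lab}: R2 is not in the set → false
  NOT is a resubmission: no → true
  years since PhD ≤ 42 years: 18 ≤ 42 is true
  support letters ≥ 3: 2 ≥ 3 is false
  program area = bio: math == bio is false
  institutional cost-share = 7%: 22 == 7 is false
Combine:
[1.1.1.2] false → true (antecedent false ⇒ implication holds) = true
[1.1.1] true AND true = true
[1.1.2.1] false OR true = true
[1.1.2.2.1.1] true AND true = true
[1.1.2.2.1] NOT true = false
[1.1.2.2] NOT false = true
[1.1.2] exactly-one(true, true) = false
[1.1] true AND false = false
[1.2.1.1.2] false OR false = false
[1.2.1.1] true → false = false
[1.2.1.2.3] false OR false = false
[1.2.1.2] true OR true OR false = true
[1.2.1] false AND true = false
[1.2] NOT false = true
[1] exactly-one(false, true) = true
[2] exactly-one(true, false) = true
[root] true AND true = true
Overall: true → funded

Funded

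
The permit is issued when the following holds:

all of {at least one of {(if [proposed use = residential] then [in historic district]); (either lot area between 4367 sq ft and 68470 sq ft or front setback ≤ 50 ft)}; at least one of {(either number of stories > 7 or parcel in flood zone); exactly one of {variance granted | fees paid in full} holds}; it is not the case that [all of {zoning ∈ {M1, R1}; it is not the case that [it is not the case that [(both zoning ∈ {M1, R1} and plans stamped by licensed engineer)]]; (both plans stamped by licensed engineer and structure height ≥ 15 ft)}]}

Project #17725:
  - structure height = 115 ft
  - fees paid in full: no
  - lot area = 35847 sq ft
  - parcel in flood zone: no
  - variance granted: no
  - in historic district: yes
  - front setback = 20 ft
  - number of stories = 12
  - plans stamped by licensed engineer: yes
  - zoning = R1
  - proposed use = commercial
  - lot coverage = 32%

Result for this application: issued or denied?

Atomic conditions:
  proposed use = residential: commercial == residential is false
  in historic district: yes → true
  lot area between 4367 sq ft and 68470 sq ft: 35847 in [4367, 68470] is true
  front setback ≤ 50 ft: 20 ≤ 50 is true
  number of stories > 7: 12 > 7 is true
  parcel in flood zone: no → false
  variance granted: no → false
  fees paid in full: no → false
  zoning ∈ {M1, R1}: R1 is in the set → true
  plans stamped by licensed engineer: yes → true
  structure height ≥ 15 ft: 115 ≥ 15 is true
Combine:
[1.1] false → true (antecedent false ⇒ implication holds) = true
[1.2] true OR true = true
[1] true OR true = true
[2.1] true OR false = true
[2.2] exactly-one(false, false) = false
[2] true OR false = true
[3.1.2.1.1] true AND true = true
[3.1.2.1] NOT true = false
[3.1.2] NOT false = true
[3.1.3] true AND true = true
[3.1] true AND true AND true = true
[3] NOT true = false
[root] true AND true AND false = false
Overall: false → denied

Denied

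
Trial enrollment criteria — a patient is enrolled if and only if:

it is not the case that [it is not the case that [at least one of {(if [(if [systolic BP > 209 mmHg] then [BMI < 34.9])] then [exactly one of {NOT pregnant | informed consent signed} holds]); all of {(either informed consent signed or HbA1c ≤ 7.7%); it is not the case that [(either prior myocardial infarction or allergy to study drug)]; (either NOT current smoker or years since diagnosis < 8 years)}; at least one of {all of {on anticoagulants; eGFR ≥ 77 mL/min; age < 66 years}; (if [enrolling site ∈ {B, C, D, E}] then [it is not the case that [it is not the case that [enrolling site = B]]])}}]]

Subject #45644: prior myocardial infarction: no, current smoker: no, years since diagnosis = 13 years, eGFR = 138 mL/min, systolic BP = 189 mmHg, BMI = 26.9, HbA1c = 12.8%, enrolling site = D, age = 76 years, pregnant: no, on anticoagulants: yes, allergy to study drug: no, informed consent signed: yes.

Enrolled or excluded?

Atomic conditions:
  systolic BP > 209 mmHg: 189 > 209 is false
  BMI < 34.9: 26.9 < 34.9 is true
  NOT pregnant: no → true
  informed consent signed: yes → true
  HbA1c ≤ 7.7%: 12.8 ≤ 7.7 is false
  prior myocardial infarction: no → false
  allergy to study drug: no → false
  NOT current smoker: no → true
  years since diagnosis < 8 years: 13 < 8 is false
  on anticoagulants: yes → true
  eGFR ≥ 77 mL/min: 138 ≥ 77 is true
  age < 66 years: 76 < 66 is false
  enrolling site ∈ {B, C, D, E}: D is in the set → true
  enrolling site = B: D == B is false
Combine:
[1.1.1.1] false → true (antecedent false ⇒ implication holds) = true
[1.1.1.2] exactly-one(true, true) = false
[1.1.1] true → false = false
[1.1.2.1] true OR false = true
[1.1.2.2.1] false OR false = false
[1.1.2.2] NOT false = true
[1.1.2.3] true OR false = true
[1.1.2] true AND true AND true = true
[1.1.3.1] true AND true AND false = false
[1.1.3.2.2.1] NOT false = true
[1.1.3.2.2] NOT true = false
[1.1.3.2] true → false = false
[1.1.3] false OR false = false
[1.1] false OR true OR false = true
[1] NOT true = false
[root] NOT false = true
Overall: true → enrolled

Enrolled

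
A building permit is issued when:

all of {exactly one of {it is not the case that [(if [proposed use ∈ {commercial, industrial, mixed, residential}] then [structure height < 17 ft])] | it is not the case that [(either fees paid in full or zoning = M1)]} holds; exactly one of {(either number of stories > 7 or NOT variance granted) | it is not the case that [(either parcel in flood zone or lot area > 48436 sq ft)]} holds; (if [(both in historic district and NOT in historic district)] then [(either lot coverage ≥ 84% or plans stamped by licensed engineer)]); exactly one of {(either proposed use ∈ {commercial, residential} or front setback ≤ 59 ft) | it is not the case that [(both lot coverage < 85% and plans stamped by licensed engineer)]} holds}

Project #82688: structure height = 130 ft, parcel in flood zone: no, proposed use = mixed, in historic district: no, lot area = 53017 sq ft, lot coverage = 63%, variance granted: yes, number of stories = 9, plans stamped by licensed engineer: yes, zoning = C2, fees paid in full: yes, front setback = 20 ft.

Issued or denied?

Atomic conditions:
  proposed use ∈ {commercial, industrial, mixed, residential}: mixed is in the set → true
  structure height < 17 ft: 130 < 17 is false
  fees paid in full: yes → true
  zoning = M1: C2 == M1 is false
  number of stories > 7: 9 > 7 is true
  NOT variance granted: yes → false
  parcel in flood zone: no → false
  lot area > 48436 sq ft: 53017 > 48436 is true
  in historic district: no → false
  NOT in historic district: no → true
  lot coverage ≥ 84%: 63 ≥ 84 is false
  plans stamped by licensed engineer: yes → true
  proposed use ∈ {commercial, residential}: mixed is not in the set → false
  front setback ≤ 59 ft: 20 ≤ 59 is true
  lot coverage < 85%: 63 < 85 is true
Combine:
[1.1.1] true → false = false
[1.1] NOT false = true
[1.2.1] true OR false = true
[1.2] NOT true = false
[1] exactly-one(true, false) = true
[2.1] true OR false = true
[2.2.1] false OR true = true
[2.2] NOT true = false
[2] exactly-one(true, false) = true
[3.1] false AND true = false
[3.2] false OR true = true
[3] false → true (antecedent false ⇒ implication holds) = true
[4.1] false OR true = true
[4.2.1] true AND true = true
[4.2] NOT true = false
[4] exactly-one(true, false) = true
[root] true AND true AND true AND true = true
Overall: true → issued

Issued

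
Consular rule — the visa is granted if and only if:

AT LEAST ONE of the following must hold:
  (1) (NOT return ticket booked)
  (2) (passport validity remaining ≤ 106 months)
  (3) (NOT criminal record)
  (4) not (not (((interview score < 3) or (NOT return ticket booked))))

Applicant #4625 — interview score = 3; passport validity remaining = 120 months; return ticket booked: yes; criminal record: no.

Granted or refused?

Atomic conditions:
  NOT return ticket booked: yes → false
  passport validity remaining ≤ 106 months: 120 ≤ 106 is false
  NOT criminal record: no → true
  interview score < 3: 3 < 3 is false
Combine:
[4.1.1] false OR false = false
[4.1] NOT false = true
[4] NOT true = false
[root] false OR false OR true OR false = true
Overall: true → granted

Granted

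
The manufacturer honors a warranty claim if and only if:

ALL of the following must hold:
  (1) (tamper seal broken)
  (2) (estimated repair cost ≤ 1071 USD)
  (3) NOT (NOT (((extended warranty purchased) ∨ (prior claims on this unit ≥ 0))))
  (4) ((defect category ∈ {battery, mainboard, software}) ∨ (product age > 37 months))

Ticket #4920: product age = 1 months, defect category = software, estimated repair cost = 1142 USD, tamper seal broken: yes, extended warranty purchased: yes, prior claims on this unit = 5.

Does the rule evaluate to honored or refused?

Atomic conditions:
  tamper seal broken: yes → true
  estimated repair cost ≤ 1071 USD: 1142 ≤ 1071 is false
  extended warranty purchased: yes → true
  prior claims on this unit ≥ 0: 5 ≥ 0 is true
  defect category ∈ {battery, mainboard, software}: software is in the set → true
  product age > 37 months: 1 > 37 is false
Combine:
[3.1.1] true OR true = true
[3.1] NOT true = false
[3] NOT false = true
[4] true OR false = true
[root] true AND false AND true AND true = false
Overall: false → refused

Refused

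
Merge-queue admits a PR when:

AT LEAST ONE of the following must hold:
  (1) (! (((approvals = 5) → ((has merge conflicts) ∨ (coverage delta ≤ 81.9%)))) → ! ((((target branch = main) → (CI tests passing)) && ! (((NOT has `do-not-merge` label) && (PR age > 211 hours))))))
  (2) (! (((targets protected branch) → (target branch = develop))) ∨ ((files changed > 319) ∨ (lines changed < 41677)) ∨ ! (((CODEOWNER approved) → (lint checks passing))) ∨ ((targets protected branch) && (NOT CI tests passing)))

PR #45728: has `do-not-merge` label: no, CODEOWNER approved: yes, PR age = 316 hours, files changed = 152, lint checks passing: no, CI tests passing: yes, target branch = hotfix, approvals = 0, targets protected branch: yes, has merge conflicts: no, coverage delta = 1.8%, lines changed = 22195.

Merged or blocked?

Merged

Atomic conditions:
  approvals = 5: 0 == 5 is false
  has merge conflicts: no → false
  coverage delta ≤ 81.9%: 1.8 ≤ 81.9 is true
  target branch = main: hotfix == main is false
  CI tests passing: yes → true
  NOT has `do-not-merge` label: no → true
  PR age > 211 hours: 316 > 211 is true
  targets protected branch: yes → true
  target branch = develop: hotfix == develop is false
  files changed > 319: 152 > 319 is false
  lines changed < 41677: 22195 < 41677 is true
  CODEOWNER approved: yes → true
  lint checks passing: no → false
  NOT CI tests passing: yes → false
Combine:
[1.1.1.2] false OR true = true
[1.1.1] false → true (antecedent false ⇒ implication holds) = true
[1.1] NOT true = false
[1.2.1.1] false → true (antecedent false ⇒ implication holds) = true
[1.2.1.2.1] true AND true = true
[1.2.1.2] NOT true = false
[1.2.1] true AND false = false
[1.2] NOT false = true
[1] false → true (antecedent false ⇒ implication holds) = true
[2.1.1] true → false = false
[2.1] NOT false = true
[2.2] false OR true = true
[2.3.1] true → false = false
[2.3] NOT false = true
[2.4] true AND false = false
[2] true OR true OR true OR false = true
[root] true OR true = true
Overall: true → merged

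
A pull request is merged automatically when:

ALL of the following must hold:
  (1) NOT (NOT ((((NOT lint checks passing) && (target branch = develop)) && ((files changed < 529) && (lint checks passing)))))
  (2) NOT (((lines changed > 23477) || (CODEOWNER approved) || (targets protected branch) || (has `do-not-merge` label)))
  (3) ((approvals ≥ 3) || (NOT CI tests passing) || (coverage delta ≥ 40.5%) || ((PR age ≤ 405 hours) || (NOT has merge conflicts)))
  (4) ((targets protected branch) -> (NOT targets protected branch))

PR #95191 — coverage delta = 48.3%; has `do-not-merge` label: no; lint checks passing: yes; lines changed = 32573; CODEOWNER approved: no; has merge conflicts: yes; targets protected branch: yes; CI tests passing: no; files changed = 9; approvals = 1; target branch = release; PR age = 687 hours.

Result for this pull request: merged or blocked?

Blocked

Atomic conditions:
  NOT lint checks passing: yes → false
  target branch = develop: release == develop is false
  files changed < 529: 9 < 529 is true
  lint checks passing: yes → true
  lines changed > 23477: 32573 > 23477 is true
  CODEOWNER approved: no → false
  targets protected branch: yes → true
  has `do-not-merge` label: no → false
  approvals ≥ 3: 1 ≥ 3 is false
  NOT CI tests passing: no → true
  coverage delta ≥ 40.5%: 48.3 ≥ 40.5 is true
  PR age ≤ 405 hours: 687 ≤ 405 is false
  NOT has merge conflicts: yes → false
  NOT targets protected branch: yes → false
Combine:
[1.1.1.1] false AND false = false
[1.1.1.2] true AND true = true
[1.1.1] false AND true = false
[1.1] NOT false = true
[1] NOT true = false
[2.1] true OR false OR true OR false = true
[2] NOT true = false
[3.4] false OR false = false
[3] false OR true OR true OR false = true
[4] true → false = false
[root] false AND false AND true AND false = false
Overall: false → blocked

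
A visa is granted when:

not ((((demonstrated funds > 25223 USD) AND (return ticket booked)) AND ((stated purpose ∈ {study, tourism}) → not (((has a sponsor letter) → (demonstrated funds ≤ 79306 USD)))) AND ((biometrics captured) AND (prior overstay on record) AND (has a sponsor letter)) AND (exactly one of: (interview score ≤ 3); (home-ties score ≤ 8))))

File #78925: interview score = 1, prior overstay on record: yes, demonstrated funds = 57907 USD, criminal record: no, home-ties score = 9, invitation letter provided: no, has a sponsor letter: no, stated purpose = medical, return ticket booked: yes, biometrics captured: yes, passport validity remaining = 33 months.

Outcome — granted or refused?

Atomic conditions:
  demonstrated funds > 25223 USD: 57907 > 25223 is true
  return ticket booked: yes → true
  stated purpose ∈ {study, tourism}: medical is not in the set → false
  has a sponsor letter: no → false
  demonstrated funds ≤ 79306 USD: 57907 ≤ 79306 is true
  biometrics captured: yes → true
  prior overstay on record: yes → true
  interview score ≤ 3: 1 ≤ 3 is true
  home-ties score ≤ 8: 9 ≤ 8 is false
Combine:
[1.1] true AND true = true
[1.2.2.1] false → true (antecedent false ⇒ implication holds) = true
[1.2.2] NOT true = false
[1.2] false → false (antecedent false ⇒ implication holds) = true
[1.3] true AND true AND false = false
[1.4] exactly-one(true, false) = true
[1] true AND true AND false AND true = false
[root] NOT false = true
Overall: true → granted

Granted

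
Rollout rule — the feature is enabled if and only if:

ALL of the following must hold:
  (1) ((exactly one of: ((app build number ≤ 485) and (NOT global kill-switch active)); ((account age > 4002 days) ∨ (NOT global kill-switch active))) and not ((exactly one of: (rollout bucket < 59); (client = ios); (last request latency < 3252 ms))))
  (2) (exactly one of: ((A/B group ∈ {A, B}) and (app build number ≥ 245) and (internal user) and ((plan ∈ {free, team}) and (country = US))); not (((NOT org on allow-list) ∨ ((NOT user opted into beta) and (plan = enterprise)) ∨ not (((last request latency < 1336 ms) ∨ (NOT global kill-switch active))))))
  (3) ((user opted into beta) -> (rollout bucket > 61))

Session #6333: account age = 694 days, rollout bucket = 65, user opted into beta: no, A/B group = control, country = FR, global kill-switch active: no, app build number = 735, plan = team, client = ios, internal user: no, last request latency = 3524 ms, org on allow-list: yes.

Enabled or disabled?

Atomic conditions:
  app build number ≤ 485: 735 ≤ 485 is false
  NOT global kill-switch active: no → true
  account age > 4002 days: 694 > 4002 is false
  rollout bucket < 59: 65 < 59 is false
  client = ios: ios == ios is true
  last request latency < 3252 ms: 3524 < 3252 is false
  A/B group ∈ {A, B}: control is not in the set → false
  app build number ≥ 245: 735 ≥ 245 is true
  internal user: no → false
  plan ∈ {free, team}: team is in the set → true
  country = US: FR == US is false
  NOT org on allow-list: yes → false
  NOT user opted into beta: no → true
  plan = enterprise: team == enterprise is false
  last request latency < 1336 ms: 3524 < 1336 is false
  user opted into beta: no → false
  rollout bucket > 61: 65 > 61 is true
Combine:
[1.1.1] false AND true = false
[1.1.2] false OR true = true
[1.1] exactly-one(false, true) = true
[1.2.1] exactly-one(false, true, false) = true
[1.2] NOT true = false
[1] true AND false = false
[2.1.4] true AND false = false
[2.1] false AND true AND false AND false = false
[2.2.1.2] true AND false = false
[2.2.1.3.1] false OR true = true
[2.2.1.3] NOT true = false
[2.2.1] false OR false OR false = false
[2.2] NOT false = true
[2] exactly-one(false, true) = true
[3] false → true (antecedent false ⇒ implication holds) = true
[root] false AND true AND true = false
Overall: false → disabled

Disabled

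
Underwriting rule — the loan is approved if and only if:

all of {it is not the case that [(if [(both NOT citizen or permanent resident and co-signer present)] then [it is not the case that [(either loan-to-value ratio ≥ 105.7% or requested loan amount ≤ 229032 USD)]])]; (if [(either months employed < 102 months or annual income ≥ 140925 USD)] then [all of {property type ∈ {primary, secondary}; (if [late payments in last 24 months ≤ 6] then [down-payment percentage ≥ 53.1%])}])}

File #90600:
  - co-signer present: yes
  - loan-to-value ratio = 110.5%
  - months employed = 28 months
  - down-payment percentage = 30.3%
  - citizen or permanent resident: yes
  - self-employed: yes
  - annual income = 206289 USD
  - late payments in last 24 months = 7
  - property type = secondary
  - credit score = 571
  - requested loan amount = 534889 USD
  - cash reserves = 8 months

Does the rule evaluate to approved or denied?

Denied

Atomic conditions:
  NOT citizen or permanent resident: yes → false
  co-signer present: yes → true
  loan-to-value ratio ≥ 105.7%: 110.5 ≥ 105.7 is true
  requested loan amount ≤ 229032 USD: 534889 ≤ 229032 is false
  months employed < 102 months: 28 < 102 is true
  annual income ≥ 140925 USD: 206289 ≥ 140925 is true
  property type ∈ {primary, secondary}: secondary is in the set → true
  late payments in last 24 months ≤ 6: 7 ≤ 6 is false
  down-payment percentage ≥ 53.1%: 30.3 ≥ 53.1 is false
Combine:
[1.1.1] false AND true = false
[1.1.2.1] true OR false = true
[1.1.2] NOT true = false
[1.1] false → false (antecedent false ⇒ implication holds) = true
[1] NOT true = false
[2.1] true OR true = true
[2.2.2] false → false (antecedent false ⇒ implication holds) = true
[2.2] true AND true = true
[2] true → true = true
[root] false AND true = false
Overall: false → denied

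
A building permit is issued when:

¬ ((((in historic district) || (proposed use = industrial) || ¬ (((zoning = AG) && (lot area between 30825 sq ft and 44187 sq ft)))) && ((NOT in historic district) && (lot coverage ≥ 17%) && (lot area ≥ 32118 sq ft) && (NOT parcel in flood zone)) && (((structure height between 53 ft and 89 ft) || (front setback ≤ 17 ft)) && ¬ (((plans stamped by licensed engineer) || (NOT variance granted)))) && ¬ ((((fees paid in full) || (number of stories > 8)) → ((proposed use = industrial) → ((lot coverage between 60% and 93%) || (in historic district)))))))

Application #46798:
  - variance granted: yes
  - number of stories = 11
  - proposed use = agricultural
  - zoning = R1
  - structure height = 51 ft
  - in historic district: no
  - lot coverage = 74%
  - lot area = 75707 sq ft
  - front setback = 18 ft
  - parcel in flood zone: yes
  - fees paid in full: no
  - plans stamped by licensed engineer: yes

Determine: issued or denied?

Atomic conditions:
  in historic district: no → false
  proposed use = industrial: agricultural == industrial is false
  zoning = AG: R1 == AG is false
  lot area between 30825 sq ft and 44187 sq ft: 75707 in [30825, 44187] is false
  NOT in historic district: no → true
  lot coverage ≥ 17%: 74 ≥ 17 is true
  lot area ≥ 32118 sq ft: 75707 ≥ 32118 is true
  NOT parcel in flood zone: yes → false
  structure height between 53 ft and 89 ft: 51 in [53, 89] is false
  front setback ≤ 17 ft: 18 ≤ 17 is false
  plans stamped by licensed engineer: yes → true
  NOT variance granted: yes → false
  fees paid in full: no → false
  number of stories > 8: 11 > 8 is true
  lot coverage between 60% and 93%: 74 in [60, 93] is true
Combine:
[1.1.3.1] false AND false = false
[1.1.3] NOT false = true
[1.1] false OR false OR true = true
[1.2] true AND true AND true AND false = false
[1.3.1] false OR false = false
[1.3.2.1] true OR false = true
[1.3.2] NOT true = false
[1.3] false AND false = false
[1.4.1.1] false OR true = true
[1.4.1.2.2] true OR false = true
[1.4.1.2] false → true (antecedent false ⇒ implication holds) = true
[1.4.1] true → true = true
[1.4] NOT true = false
[1] true AND false AND false AND false = false
[root] NOT false = true
Overall: true → issued

Issued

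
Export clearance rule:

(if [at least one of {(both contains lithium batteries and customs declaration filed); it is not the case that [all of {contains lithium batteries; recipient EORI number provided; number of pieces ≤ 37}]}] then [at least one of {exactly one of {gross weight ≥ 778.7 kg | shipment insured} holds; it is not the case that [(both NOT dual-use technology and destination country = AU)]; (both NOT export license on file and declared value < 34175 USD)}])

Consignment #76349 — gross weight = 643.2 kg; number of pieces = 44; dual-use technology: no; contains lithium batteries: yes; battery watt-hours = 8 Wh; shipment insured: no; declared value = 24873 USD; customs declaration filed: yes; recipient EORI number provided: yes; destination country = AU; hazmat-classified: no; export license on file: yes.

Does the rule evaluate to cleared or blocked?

Atomic conditions:
  contains lithium batteries: yes → true
  customs declaration filed: yes → true
  recipient EORI number provided: yes → true
  number of pieces ≤ 37: 44 ≤ 37 is false
  gross weight ≥ 778.7 kg: 643.2 ≥ 778.7 is false
  shipment insured: no → false
  NOT dual-use technology: no → true
  destination country = AU: AU == AU is true
  NOT export license on file: yes → false
  declared value < 34175 USD: 24873 < 34175 is true
Combine:
[1.1] true AND true = true
[1.2.1] true AND true AND false = false
[1.2] NOT false = true
[1] true OR true = true
[2.1] exactly-one(false, false) = false
[2.2.1] true AND true = true
[2.2] NOT true = false
[2.3] false AND true = false
[2] false OR false OR false = false
[root] true → false = false
Overall: false → blocked

Blocked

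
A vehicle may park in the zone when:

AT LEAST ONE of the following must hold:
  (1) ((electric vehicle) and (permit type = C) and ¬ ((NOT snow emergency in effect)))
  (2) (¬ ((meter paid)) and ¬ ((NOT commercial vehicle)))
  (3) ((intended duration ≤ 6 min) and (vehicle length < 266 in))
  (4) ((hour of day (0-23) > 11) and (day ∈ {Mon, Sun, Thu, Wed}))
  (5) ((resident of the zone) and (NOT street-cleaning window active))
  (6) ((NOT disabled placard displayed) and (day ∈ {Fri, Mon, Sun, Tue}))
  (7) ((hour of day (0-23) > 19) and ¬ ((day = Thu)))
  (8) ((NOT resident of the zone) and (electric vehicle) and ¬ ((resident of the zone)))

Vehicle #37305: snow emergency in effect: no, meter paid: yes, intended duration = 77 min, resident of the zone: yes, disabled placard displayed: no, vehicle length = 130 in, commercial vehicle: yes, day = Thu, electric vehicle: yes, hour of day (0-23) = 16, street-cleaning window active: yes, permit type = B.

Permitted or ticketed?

Permitted

Atomic conditions:
  electric vehicle: yes → true
  permit type = C: B == C is false
  NOT snow emergency in effect: no → true
  meter paid: yes → true
  NOT commercial vehicle: yes → false
  intended duration ≤ 6 min: 77 ≤ 6 is false
  vehicle length < 266 in: 130 < 266 is true
  hour of day (0-23) > 11: 16 > 11 is true
  day ∈ {Mon, Sun, Thu, Wed}: Thu is in the set → true
  resident of the zone: yes → true
  NOT street-cleaning window active: yes → false
  NOT disabled placard displayed: no → true
  day ∈ {Fri, Mon, Sun, Tue}: Thu is not in the set → false
  hour of day (0-23) > 19: 16 > 19 is false
  day = Thu: Thu == Thu is true
  NOT resident of the zone: yes → false
Combine:
[1.3] NOT true = false
[1] true AND false AND false = false
[2.1] NOT true = false
[2.2] NOT false = true
[2] false AND true = false
[3] false AND true = false
[4] true AND true = true
[5] true AND false = false
[6] true AND false = false
[7.2] NOT true = false
[7] false AND false = false
[8.3] NOT true = false
[8] false AND true AND false = false
[root] false OR false OR false OR true OR false OR false OR false OR false = true
Overall: true → permitted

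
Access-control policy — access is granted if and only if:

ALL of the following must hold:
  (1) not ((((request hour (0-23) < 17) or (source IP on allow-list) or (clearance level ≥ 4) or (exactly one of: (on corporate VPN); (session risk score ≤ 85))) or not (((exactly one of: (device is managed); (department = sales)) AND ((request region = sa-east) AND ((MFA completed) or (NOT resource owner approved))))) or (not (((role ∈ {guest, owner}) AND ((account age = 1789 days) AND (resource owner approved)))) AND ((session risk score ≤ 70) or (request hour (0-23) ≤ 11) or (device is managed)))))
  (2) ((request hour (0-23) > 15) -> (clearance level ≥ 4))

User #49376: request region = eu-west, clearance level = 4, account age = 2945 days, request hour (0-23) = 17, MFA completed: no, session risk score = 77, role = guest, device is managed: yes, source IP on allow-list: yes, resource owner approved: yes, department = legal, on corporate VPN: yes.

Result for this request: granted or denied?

Denied

Atomic conditions:
  request hour (0-23) < 17: 17 < 17 is false
  source IP on allow-list: yes → true
  clearance level ≥ 4: 4 ≥ 4 is true
  on corporate VPN: yes → true
  session risk score ≤ 85: 77 ≤ 85 is true
  device is managed: yes → true
  department = sales: legal == sales is false
  request region = sa-east: eu-west == sa-east is false
  MFA completed: no → false
  NOT resource owner approved: yes → false
  role ∈ {guest, owner}: guest is in the set → true
  account age = 1789 days: 2945 == 1789 is false
  resource owner approved: yes → true
  session risk score ≤ 70: 77 ≤ 70 is false
  request hour (0-23) ≤ 11: 17 ≤ 11 is false
  request hour (0-23) > 15: 17 > 15 is true
Combine:
[1.1.1.4] exactly-one(true, true) = false
[1.1.1] false OR true OR true OR false = true
[1.1.2.1.1] exactly-one(true, false) = true
[1.1.2.1.2.2] false OR false = false
[1.1.2.1.2] false AND false = false
[1.1.2.1] true AND false = false
[1.1.2] NOT false = true
[1.1.3.1.1.2] false AND true = false
[1.1.3.1.1] true AND false = false
[1.1.3.1] NOT false = true
[1.1.3.2] false OR false OR true = true
[1.1.3] true AND true = true
[1.1] true OR true OR true = true
[1] NOT true = false
[2] true → true = true
[root] false AND true = false
Overall: false → denied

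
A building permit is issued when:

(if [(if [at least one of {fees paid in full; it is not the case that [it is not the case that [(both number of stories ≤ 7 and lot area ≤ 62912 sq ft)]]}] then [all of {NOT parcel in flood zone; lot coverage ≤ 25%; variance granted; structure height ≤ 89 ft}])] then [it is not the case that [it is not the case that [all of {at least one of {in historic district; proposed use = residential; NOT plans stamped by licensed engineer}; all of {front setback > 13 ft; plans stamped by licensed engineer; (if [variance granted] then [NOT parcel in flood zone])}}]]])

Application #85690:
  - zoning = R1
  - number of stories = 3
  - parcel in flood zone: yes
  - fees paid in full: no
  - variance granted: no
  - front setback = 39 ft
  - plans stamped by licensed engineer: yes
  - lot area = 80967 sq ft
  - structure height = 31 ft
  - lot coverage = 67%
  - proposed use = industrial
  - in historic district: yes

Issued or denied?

Issued

Atomic conditions:
  fees paid in full: no → false
  number of stories ≤ 7: 3 ≤ 7 is true
  lot area ≤ 62912 sq ft: 80967 ≤ 62912 is false
  NOT parcel in flood zone: yes → false
  lot coverage ≤ 25%: 67 ≤ 25 is false
  variance granted: no → false
  structure height ≤ 89 ft: 31 ≤ 89 is true
  in historic district: yes → true
  proposed use = residential: industrial == residential is false
  NOT plans stamped by licensed engineer: yes → false
  front setback > 13 ft: 39 > 13 is true
  plans stamped by licensed engineer: yes → true
Combine:
[1.1.2.1.1] true AND false = false
[1.1.2.1] NOT false = true
[1.1.2] NOT true = false
[1.1] false OR false = false
[1.2] false AND false AND false AND true = false
[1] false → false (antecedent false ⇒ implication holds) = true
[2.1.1.1] true OR false OR false = true
[2.1.1.2.3] false → false (antecedent false ⇒ implication holds) = true
[2.1.1.2] true AND true AND true = true
[2.1.1] true AND true = true
[2.1] NOT true = false
[2] NOT false = true
[root] true → true = true
Overall: true → issued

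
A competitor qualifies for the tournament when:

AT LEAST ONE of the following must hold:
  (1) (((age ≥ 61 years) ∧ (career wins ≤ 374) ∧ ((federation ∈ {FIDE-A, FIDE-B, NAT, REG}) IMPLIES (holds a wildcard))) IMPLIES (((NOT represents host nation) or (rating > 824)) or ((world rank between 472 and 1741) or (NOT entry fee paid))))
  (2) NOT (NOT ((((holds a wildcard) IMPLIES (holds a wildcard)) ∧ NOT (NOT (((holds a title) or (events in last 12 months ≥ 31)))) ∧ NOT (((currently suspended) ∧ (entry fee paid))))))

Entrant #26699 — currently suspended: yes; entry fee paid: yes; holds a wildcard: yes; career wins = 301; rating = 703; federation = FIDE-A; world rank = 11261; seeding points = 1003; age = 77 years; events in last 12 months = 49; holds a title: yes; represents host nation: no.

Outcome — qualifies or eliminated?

Atomic conditions:
  age ≥ 61 years: 77 ≥ 61 is true
  career wins ≤ 374: 301 ≤ 374 is true
  federation ∈ {FIDE-A, FIDE-B, NAT, REG}: FIDE-A is in the set → true
  holds a wildcard: yes → true
  NOT represents host nation: no → true
  rating > 824: 703 > 824 is false
  world rank between 472 and 1741: 11261 in [472, 1741] is false
  NOT entry fee paid: yes → false
  holds a title: yes → true
  events in last 12 months ≥ 31: 49 ≥ 31 is true
  currently suspended: yes → true
  entry fee paid: yes → true
Combine:
[1.1.3] true → true = true
[1.1] true AND true AND true = true
[1.2.1] true OR false = true
[1.2.2] false OR false = false
[1.2] true OR false = true
[1] true → true = true
[2.1.1.1] true → true = true
[2.1.1.2.1.1] true OR true = true
[2.1.1.2.1] NOT true = false
[2.1.1.2] NOT false = true
[2.1.1.3.1] true AND true = true
[2.1.1.3] NOT true = false
[2.1.1] true AND true AND false = false
[2.1] NOT false = true
[2] NOT true = false
[root] true OR false = true
Overall: true → qualifies

Qualifies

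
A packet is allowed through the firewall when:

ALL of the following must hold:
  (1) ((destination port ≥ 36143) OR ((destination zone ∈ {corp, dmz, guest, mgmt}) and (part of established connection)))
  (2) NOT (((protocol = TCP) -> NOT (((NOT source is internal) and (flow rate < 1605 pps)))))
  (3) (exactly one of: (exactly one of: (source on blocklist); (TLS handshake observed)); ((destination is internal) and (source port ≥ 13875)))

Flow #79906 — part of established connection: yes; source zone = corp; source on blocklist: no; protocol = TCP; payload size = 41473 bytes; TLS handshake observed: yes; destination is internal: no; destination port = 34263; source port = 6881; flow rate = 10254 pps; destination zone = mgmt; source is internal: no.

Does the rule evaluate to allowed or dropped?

Dropped

Atomic conditions:
  destination port ≥ 36143: 34263 ≥ 36143 is false
  destination zone ∈ {corp, dmz, guest, mgmt}: mgmt is in the set → true
  part of established connection: yes → true
  protocol = TCP: TCP == TCP is true
  NOT source is internal: no → true
  flow rate < 1605 pps: 10254 < 1605 is false
  source on blocklist: no → false
  TLS handshake observed: yes → true
  destination is internal: no → false
  source port ≥ 13875: 6881 ≥ 13875 is false
Combine:
[1.2] true AND true = true
[1] false OR true = true
[2.1.2.1] true AND false = false
[2.1.2] NOT false = true
[2.1] true → true = true
[2] NOT true = false
[3.1] exactly-one(false, true) = true
[3.2] false AND false = false
[3] exactly-one(true, false) = true
[root] true AND false AND true = false
Overall: false → dropped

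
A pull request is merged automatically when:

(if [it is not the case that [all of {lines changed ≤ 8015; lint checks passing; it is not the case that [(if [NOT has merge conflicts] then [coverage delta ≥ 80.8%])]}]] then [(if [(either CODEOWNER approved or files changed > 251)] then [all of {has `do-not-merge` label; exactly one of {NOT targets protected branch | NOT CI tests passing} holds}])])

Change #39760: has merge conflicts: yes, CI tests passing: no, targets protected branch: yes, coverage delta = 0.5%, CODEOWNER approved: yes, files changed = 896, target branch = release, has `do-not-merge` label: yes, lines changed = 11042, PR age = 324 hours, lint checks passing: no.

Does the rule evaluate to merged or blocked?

Merged

Atomic conditions:
  lines changed ≤ 8015: 11042 ≤ 8015 is false
  lint checks passing: no → false
  NOT has merge conflicts: yes → false
  coverage delta ≥ 80.8%: 0.5 ≥ 80.8 is false
  CODEOWNER approved: yes → true
  files changed > 251: 896 > 251 is true
  has `do-not-merge` label: yes → true
  NOT targets protected branch: yes → false
  NOT CI tests passing: no → true
Combine:
[1.1.3.1] false → false (antecedent false ⇒ implication holds) = true
[1.1.3] NOT true = false
[1.1] false AND false AND false = false
[1] NOT false = true
[2.1] true OR true = true
[2.2.2] exactly-one(false, true) = true
[2.2] true AND true = true
[2] true → true = true
[root] true → true = true
Overall: true → merged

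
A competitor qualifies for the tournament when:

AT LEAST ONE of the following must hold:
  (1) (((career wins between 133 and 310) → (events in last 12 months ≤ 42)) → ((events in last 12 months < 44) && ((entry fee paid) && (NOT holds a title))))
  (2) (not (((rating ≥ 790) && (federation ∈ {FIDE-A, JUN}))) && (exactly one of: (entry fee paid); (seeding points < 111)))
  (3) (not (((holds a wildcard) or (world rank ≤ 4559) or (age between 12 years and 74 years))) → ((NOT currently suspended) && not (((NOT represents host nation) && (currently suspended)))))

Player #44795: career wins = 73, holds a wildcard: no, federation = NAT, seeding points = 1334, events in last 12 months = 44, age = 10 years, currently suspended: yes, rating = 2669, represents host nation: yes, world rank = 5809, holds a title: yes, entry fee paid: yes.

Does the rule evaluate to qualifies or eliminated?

Atomic conditions:
  career wins between 133 and 310: 73 in [133, 310] is false
  events in last 12 months ≤ 42: 44 ≤ 42 is false
  events in last 12 months < 44: 44 < 44 is false
  entry fee paid: yes → true
  NOT holds a title: yes → false
  rating ≥ 790: 2669 ≥ 790 is true
  federation ∈ {FIDE-A, JUN}: NAT is not in the set → false
  seeding points < 111: 1334 < 111 is false
  holds a wildcard: no → false
  world rank ≤ 4559: 5809 ≤ 4559 is false
  age between 12 years and 74 years: 10 in [12, 74] is false
  NOT currently suspended: yes → false
  NOT represents host nation: yes → false
  currently suspended: yes → true
Combine:
[1.1] false → false (antecedent false ⇒ implication holds) = true
[1.2.2] true AND false = false
[1.2] false AND false = false
[1] true → false = false
[2.1.1] true AND false = false
[2.1] NOT false = true
[2.2] exactly-one(true, false) = true
[2] true AND true = true
[3.1.1] false OR false OR false = false
[3.1] NOT false = true
[3.2.2.1] false AND true = false
[3.2.2] NOT false = true
[3.2] false AND true = false
[3] true → false = false
[root] false OR true OR false = true
Overall: true → qualifies

Qualifies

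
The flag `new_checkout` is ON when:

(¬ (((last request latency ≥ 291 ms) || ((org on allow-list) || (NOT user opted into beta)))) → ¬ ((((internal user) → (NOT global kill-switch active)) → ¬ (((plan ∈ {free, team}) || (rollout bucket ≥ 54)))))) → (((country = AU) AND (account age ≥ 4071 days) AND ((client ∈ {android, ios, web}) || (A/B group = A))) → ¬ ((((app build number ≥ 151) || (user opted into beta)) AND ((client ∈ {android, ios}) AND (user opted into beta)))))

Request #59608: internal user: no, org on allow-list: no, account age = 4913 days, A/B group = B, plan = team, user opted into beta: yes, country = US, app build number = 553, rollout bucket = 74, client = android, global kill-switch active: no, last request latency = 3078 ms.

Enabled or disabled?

Atomic conditions:
  last request latency ≥ 291 ms: 3078 ≥ 291 is true
  org on allow-list: no → false
  NOT user opted into beta: yes → false
  internal user: no → false
  NOT global kill-switch active: no → true
  plan ∈ {free, team}: team is in the set → true
  rollout bucket ≥ 54: 74 ≥ 54 is true
  country = AU: US == AU is false
  account age ≥ 4071 days: 4913 ≥ 4071 is true
  client ∈ {android, ios, web}: android is in the set → true
  A/B group = A: B == A is false
  app build number ≥ 151: 553 ≥ 151 is true
  user opted into beta: yes → true
  client ∈ {android, ios}: android is in the set → true
Combine:
[1.1.1.2] false OR false = false
[1.1.1] true OR false = true
[1.1] NOT true = false
[1.2.1.1] false → true (antecedent false ⇒ implication holds) = true
[1.2.1.2.1] true OR true = true
[1.2.1.2] NOT true = false
[1.2.1] true → false = false
[1.2] NOT false = true
[1] false → true (antecedent false ⇒ implication holds) = true
[2.1.3] true OR false = true
[2.1] false AND true AND true = false
[2.2.1.1] true OR true = true
[2.2.1.2] true AND true = true
[2.2.1] true AND true = true
[2.2] NOT true = false
[2] false → false (antecedent false ⇒ implication holds) = true
[root] true → true = true
Overall: true → enabled

Enabled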